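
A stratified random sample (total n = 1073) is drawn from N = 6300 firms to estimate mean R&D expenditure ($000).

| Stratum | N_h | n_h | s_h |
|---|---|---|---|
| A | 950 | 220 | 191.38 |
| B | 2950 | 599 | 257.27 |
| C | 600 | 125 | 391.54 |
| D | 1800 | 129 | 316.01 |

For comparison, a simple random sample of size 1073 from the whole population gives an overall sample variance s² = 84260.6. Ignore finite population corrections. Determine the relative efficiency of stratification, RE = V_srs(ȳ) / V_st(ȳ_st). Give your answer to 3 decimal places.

V̂(ȳ_st) = Σ W_h² s_h²/n_h, with W_h = N_h/N and N = 6300:
  stratum A: (950/6300)²·191.38²/220 = 3.78562
  stratum B: (2950/6300)²·257.27²/599 = 24.2278
  stratum C: (600/6300)²·391.54²/125 = 11.1241
  stratum D: (1800/6300)²·316.01²/129 = 63.194
V_st = 102.332
V_srs = s²/n = 84260.6/1073 = 78.5281
Relative efficiency = V_srs / V_st = 78.5281/102.332 = 0.7674

RE ≈ 0.767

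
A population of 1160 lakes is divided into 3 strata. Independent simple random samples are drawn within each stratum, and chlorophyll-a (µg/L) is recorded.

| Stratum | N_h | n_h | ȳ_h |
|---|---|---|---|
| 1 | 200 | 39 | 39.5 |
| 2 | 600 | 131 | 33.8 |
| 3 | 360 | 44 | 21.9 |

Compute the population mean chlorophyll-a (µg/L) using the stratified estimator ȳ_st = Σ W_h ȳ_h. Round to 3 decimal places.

ȳ_st ≈ 31.090

N = Σ N_h = 1160. Stratum weights W_h = N_h/N.
ȳ_st = (200·39.5 + 600·33.8 + 360·21.9) / 1160 = 31.08966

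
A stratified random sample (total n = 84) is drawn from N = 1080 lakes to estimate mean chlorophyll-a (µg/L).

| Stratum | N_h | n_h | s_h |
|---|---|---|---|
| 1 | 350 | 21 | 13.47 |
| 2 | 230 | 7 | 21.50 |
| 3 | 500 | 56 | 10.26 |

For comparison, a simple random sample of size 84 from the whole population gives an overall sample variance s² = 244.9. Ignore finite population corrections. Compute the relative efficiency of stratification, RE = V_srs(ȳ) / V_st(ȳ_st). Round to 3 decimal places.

V̂(ȳ_st) = Σ W_h² s_h²/n_h, with W_h = N_h/N and N = 1080:
  stratum 1: (350/1080)²·13.47²/21 = 0.907412
  stratum 2: (230/1080)²·21.50²/7 = 2.99493
  stratum 3: (500/1080)²·10.26²/56 = 0.402902
V_st = 4.30525
V_srs = s²/n = 244.9/84 = 2.91548
Relative efficiency = V_srs / V_st = 2.91548/4.30525 = 0.6772

RE ≈ 0.677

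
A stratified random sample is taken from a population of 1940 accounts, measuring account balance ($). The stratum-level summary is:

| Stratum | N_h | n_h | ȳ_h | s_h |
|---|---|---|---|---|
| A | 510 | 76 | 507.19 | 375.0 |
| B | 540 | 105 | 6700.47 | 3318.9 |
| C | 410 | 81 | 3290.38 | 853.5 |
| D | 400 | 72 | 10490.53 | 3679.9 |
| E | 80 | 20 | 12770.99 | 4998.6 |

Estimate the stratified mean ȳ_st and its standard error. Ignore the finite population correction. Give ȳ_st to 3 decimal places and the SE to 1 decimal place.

ȳ_st = Σ W_h ȳ_h = (510·507.19 + 540·6700.47 + 410·3290.38 + 400·10490.53 + 80·12770.99)/1940 = 5383.43696
V̂(ȳ_st) = Σ W_h² s_h²/n_h, with W_h = N_h/N and N = 1940:
  stratum A: (510/1940)²·375.0²/76 = 127.875
  stratum B: (540/1940)²·3318.9²/105 = 8127.99
  stratum C: (410/1940)²·853.5²/81 = 401.686
  stratum D: (400/1940)²·3679.9²/72 = 7995.69
  stratum E: (80/1940)²·4998.6²/20 = 2124.43
V̂(ȳ_st) = 18777.7
SE(ȳ_st) = √18777.7 = 137.032

ȳ_st ≈ 5383.437, SE ≈ 137.0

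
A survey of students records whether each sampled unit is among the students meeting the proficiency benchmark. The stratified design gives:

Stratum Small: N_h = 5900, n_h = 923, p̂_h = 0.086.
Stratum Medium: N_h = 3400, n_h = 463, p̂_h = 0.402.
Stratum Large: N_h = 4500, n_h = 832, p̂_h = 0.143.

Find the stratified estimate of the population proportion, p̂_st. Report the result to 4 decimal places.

N = 13800; stratum weights W_h = N_h/N.
p̂_st = Σ W_h p̂_h = (5900·0.086 + 3400·0.402 + 4500·0.143)/13800 = 0.18244

p̂_st ≈ 0.1824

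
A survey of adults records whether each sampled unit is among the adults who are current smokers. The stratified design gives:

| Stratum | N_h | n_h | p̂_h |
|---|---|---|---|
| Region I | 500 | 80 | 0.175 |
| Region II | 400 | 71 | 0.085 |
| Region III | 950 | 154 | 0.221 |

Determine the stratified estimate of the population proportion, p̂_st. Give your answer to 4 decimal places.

N = 1850; stratum weights W_h = N_h/N.
p̂_st = Σ W_h p̂_h = (500·0.175 + 400·0.085 + 950·0.221)/1850 = 0.17916

p̂_st ≈ 0.1792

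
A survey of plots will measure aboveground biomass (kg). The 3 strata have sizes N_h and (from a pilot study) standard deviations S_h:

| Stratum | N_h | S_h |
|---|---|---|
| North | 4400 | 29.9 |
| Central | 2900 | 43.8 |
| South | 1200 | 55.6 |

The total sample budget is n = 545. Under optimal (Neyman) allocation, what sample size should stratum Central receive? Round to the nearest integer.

Neyman allocation: n_h = n · N_h S_h / Σ N_i S_i, with n = 545.
  stratum North: N_h·S_h = 4400·29.9 = 131560.00
  stratum Central: N_h·S_h = 2900·43.8 = 127020.00
  stratum South: N_h·S_h = 1200·55.6 = 66720.00
Σ N_h S_h = 325300.00
n for stratum Central = 545·127020.00/325300.00 = 212.806 → 213

213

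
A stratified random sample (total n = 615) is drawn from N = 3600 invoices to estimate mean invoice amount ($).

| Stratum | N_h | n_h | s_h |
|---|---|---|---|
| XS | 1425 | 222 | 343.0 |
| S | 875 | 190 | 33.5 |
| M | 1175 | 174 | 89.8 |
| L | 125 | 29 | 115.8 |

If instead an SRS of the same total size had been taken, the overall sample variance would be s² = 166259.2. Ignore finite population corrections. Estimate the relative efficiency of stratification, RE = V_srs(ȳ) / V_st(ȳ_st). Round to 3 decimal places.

V̂(ȳ_st) = Σ W_h² s_h²/n_h, with W_h = N_h/N and N = 3600:
  stratum XS: (1425/3600)²·343.0²/222 = 83.0348
  stratum S: (875/3600)²·33.5²/190 = 0.348937
  stratum M: (1175/3600)²·89.8²/174 = 4.93713
  stratum L: (125/3600)²·115.8²/29 = 0.557486
V_st = 88.8783
V_srs = s²/n = 166259.2/615 = 270.34
Relative efficiency = V_srs / V_st = 270.34/88.8783 = 3.0417

RE ≈ 3.042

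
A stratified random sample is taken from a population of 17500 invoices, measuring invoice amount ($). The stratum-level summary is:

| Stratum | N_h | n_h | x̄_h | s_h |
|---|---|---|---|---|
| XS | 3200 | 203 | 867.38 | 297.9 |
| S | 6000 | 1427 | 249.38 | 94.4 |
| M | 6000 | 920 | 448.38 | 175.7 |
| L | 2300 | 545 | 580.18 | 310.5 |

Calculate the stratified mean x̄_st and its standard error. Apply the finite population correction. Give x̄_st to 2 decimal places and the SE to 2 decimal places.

x̄_st ≈ 474.09, SE ≈ 4.46

x̄_st = Σ W_h x̄_h = (3200·867.38 + 6000·249.38 + 6000·448.38 + 2300·580.18)/17500 = 474.09086
V̂(x̄_st) = Σ W_h² (1 − n_h/N_h) s_h²/n_h, with W_h = N_h/N and N = 17500:
  stratum XS: (3200/17500)²·(1 − 203/3200)·297.9²/203 = 13.6901
  stratum S: (6000/17500)²·(1 − 1427/6000)·94.4²/1427 = 0.559495
  stratum M: (6000/17500)²·(1 − 920/6000)·175.7²/920 = 3.3396
  stratum L: (2300/17500)²·(1 − 545/2300)·310.5²/545 = 2.33161
V̂(x̄_st) = 19.9208
SE(x̄_st) = √19.9208 = 4.46327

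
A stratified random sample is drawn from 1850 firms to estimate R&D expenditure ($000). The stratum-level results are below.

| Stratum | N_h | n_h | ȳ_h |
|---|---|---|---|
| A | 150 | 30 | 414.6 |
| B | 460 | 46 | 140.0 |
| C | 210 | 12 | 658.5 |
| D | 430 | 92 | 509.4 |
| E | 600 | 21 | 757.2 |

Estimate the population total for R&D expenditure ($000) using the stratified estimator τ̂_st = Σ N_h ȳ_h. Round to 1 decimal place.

τ̂_st = Σ N_h ȳ_h = 150·414.6 + 460·140.0 + 210·658.5 + 430·509.4 + 600·757.2 = 938237.0

τ̂_st ≈ 938237.0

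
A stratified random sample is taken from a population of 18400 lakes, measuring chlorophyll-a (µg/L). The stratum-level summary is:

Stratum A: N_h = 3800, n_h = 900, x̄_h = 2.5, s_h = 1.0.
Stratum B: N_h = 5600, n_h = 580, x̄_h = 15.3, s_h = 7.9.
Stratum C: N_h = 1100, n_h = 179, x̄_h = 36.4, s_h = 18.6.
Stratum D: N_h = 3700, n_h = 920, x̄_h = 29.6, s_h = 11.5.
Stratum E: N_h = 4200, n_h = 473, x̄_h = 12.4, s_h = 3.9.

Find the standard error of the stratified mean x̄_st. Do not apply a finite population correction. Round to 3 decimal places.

V̂(x̄_st) = Σ W_h² s_h²/n_h, with W_h = N_h/N and N = 18400:
  stratum A: (3800/18400)²·1.0²/900 = 4.73903e-05
  stratum B: (5600/18400)²·7.9²/580 = 0.00996705
  stratum C: (1100/18400)²·18.6²/179 = 0.00690753
  stratum D: (3700/18400)²·11.5²/920 = 0.00581267
  stratum E: (4200/18400)²·3.9²/473 = 0.00167545
V̂(x̄_st) = 0.0244101
SE(x̄_st) = √0.0244101 = 0.156237

SE(x̄_st) ≈ 0.156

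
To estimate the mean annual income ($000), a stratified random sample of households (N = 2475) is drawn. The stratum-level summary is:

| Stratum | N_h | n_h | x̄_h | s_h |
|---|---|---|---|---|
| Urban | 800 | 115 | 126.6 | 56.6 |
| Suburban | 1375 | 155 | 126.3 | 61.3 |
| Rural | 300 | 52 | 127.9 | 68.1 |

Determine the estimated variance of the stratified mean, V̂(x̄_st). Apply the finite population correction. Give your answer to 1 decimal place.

V̂(x̄_st) = Σ W_h² (1 − n_h/N_h) s_h²/n_h, with W_h = N_h/N and N = 2475:
  stratum Urban: (800/2475)²·(1 − 115/800)·56.6²/115 = 2.4921
  stratum Suburban: (1375/2475)²·(1 − 155/1375)·61.3²/155 = 6.63898
  stratum Rural: (300/2475)²·(1 − 52/300)·68.1²/52 = 1.08321
V̂(x̄_st) = 10.2143

V̂(x̄_st) ≈ 10.2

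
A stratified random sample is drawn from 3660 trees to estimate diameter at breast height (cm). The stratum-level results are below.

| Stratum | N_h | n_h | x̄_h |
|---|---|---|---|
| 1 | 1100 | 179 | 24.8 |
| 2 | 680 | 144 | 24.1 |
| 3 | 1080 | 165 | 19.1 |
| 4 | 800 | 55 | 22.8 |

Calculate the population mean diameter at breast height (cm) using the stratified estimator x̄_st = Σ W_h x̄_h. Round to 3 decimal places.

N = Σ N_h = 3660. Stratum weights W_h = N_h/N.
x̄_st = (1100·24.8 + 680·24.1 + 1080·19.1 + 800·22.8) / 3660 = 22.55082

x̄_st ≈ 22.551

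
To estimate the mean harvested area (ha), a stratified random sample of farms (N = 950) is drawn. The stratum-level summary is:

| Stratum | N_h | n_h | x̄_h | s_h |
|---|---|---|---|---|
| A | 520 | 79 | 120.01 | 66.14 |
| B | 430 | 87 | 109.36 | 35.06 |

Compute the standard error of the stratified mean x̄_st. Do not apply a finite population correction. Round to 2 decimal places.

V̂(x̄_st) = Σ W_h² s_h²/n_h, with W_h = N_h/N and N = 950:
  stratum A: (520/950)²·66.14²/79 = 16.5905
  stratum B: (430/950)²·35.06²/87 = 2.89464
V̂(x̄_st) = 19.4852
SE(x̄_st) = √19.4852 = 4.4142

SE(x̄_st) ≈ 4.41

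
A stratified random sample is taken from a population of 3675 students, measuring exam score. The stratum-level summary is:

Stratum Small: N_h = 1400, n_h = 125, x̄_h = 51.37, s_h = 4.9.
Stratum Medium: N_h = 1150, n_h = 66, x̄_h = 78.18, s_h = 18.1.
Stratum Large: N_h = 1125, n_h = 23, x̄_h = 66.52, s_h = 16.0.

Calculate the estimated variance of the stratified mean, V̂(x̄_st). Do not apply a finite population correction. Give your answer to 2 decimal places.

V̂(x̄_st) = Σ W_h² s_h²/n_h, with W_h = N_h/N and N = 3675:
  stratum Small: (1400/3675)²·4.9²/125 = 0.0278756
  stratum Medium: (1150/3675)²·18.1²/66 = 0.486065
  stratum Large: (1125/3675)²·16.0²/23 = 1.04304
V̂(x̄_st) = 1.55698

V̂(x̄_st) ≈ 1.56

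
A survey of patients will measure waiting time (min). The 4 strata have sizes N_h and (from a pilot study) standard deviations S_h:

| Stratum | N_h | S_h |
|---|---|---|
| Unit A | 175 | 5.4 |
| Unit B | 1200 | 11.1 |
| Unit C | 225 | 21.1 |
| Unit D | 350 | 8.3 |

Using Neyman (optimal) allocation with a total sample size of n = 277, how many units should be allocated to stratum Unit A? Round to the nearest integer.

Neyman allocation: n_h = n · N_h S_h / Σ N_i S_i, with n = 277.
  stratum Unit A: N_h·S_h = 175·5.4 = 945.00
  stratum Unit B: N_h·S_h = 1200·11.1 = 13320.00
  stratum Unit C: N_h·S_h = 225·21.1 = 4747.50
  stratum Unit D: N_h·S_h = 350·8.3 = 2905.00
Σ N_h S_h = 21917.50
n for stratum Unit A = 277·945.00/21917.50 = 11.943 → 12

12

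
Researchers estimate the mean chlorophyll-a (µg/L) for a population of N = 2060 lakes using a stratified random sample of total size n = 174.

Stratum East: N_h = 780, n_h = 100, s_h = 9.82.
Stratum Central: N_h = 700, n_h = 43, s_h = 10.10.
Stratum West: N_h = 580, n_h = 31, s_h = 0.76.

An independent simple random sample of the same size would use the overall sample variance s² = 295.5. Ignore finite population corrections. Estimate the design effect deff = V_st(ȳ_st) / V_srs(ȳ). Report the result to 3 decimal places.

V̂(ȳ_st) = Σ W_h² s_h²/n_h, with W_h = N_h/N and N = 2060:
  stratum East: (780/2060)²·9.82²/100 = 0.138254
  stratum Central: (700/2060)²·10.10²/43 = 0.273928
  stratum West: (580/2060)²·0.76²/31 = 0.00147702
V_st = 0.413659
V_srs = s²/n = 295.5/174 = 1.69828
deff = V_st / V_srs = 0.413659/1.69828 = 0.2436

deff ≈ 0.244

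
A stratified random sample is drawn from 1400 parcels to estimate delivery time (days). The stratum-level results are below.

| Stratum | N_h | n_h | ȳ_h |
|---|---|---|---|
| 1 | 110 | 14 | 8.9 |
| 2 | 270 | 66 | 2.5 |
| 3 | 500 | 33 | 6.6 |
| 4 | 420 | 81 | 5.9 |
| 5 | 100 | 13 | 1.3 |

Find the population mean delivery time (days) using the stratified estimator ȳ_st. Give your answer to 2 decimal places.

ȳ_st ≈ 5.40

N = Σ N_h = 1400. Stratum weights W_h = N_h/N.
ȳ_st = (110·8.9 + 270·2.5 + 500·6.6 + 420·5.9 + 100·1.3) / 1400 = 5.4014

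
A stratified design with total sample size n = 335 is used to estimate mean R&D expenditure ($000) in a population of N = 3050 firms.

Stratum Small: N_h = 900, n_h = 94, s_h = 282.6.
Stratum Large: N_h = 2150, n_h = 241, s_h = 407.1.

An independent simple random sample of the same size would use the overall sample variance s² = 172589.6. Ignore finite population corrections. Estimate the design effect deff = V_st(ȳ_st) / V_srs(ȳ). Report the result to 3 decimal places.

deff ≈ 0.807

V̂(ȳ_st) = Σ W_h² s_h²/n_h, with W_h = N_h/N and N = 3050:
  stratum Small: (900/3050)²·282.6²/94 = 73.9779
  stratum Large: (2150/3050)²·407.1²/241 = 341.714
V_st = 415.692
V_srs = s²/n = 172589.6/335 = 515.193
deff = V_st / V_srs = 415.692/515.193 = 0.8069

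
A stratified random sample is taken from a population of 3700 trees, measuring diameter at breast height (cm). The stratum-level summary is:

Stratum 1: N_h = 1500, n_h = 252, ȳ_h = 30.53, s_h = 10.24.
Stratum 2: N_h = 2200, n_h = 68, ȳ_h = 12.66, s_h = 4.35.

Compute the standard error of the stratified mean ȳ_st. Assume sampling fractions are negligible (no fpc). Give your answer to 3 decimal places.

SE(ȳ_st) ≈ 0.408

V̂(ȳ_st) = Σ W_h² s_h²/n_h, with W_h = N_h/N and N = 3700:
  stratum 1: (1500/3700)²·10.24²/252 = 0.0683878
  stratum 2: (2200/3700)²·4.35²/68 = 0.0983811
V̂(ȳ_st) = 0.166769
SE(ȳ_st) = √0.166769 = 0.408373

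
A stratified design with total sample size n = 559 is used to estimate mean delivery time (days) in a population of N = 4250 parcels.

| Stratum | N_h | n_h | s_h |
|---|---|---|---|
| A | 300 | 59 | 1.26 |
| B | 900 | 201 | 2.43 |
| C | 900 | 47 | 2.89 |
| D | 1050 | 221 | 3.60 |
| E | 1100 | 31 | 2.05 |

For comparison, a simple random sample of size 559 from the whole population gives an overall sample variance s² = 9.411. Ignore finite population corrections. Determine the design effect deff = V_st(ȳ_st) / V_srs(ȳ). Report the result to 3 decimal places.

V̂(ȳ_st) = Σ W_h² s_h²/n_h, with W_h = N_h/N and N = 4250:
  stratum A: (300/4250)²·1.26²/59 = 0.000134077
  stratum B: (900/4250)²·2.43²/201 = 0.00131742
  stratum C: (900/4250)²·2.89²/47 = 0.00796902
  stratum D: (1050/4250)²·3.60²/221 = 0.00357943
  stratum E: (1100/4250)²·2.05²/31 = 0.00908142
V_st = 0.0220814
V_srs = s²/n = 9.411/559 = 0.0168354
deff = V_st / V_srs = 0.0220814/0.0168354 = 1.3116

deff ≈ 1.312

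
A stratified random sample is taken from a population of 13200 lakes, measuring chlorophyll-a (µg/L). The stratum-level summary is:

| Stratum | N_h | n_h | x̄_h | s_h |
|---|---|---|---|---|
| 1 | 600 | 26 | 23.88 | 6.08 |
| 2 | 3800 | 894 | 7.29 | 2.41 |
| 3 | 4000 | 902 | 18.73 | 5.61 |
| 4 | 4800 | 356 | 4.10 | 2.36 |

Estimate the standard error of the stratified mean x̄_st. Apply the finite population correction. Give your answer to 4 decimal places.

V̂(x̄_st) = Σ W_h² (1 − n_h/N_h) s_h²/n_h, with W_h = N_h/N and N = 13200:
  stratum 1: (600/13200)²·(1 − 26/600)·6.08²/26 = 0.00281028
  stratum 2: (3800/13200)²·(1 − 894/3800)·2.41²/894 = 0.000411745
  stratum 3: (4000/13200)²·(1 − 902/4000)·5.61²/902 = 0.00248149
  stratum 4: (4800/13200)²·(1 − 356/4800)·2.36²/356 = 0.00191532
V̂(x̄_st) = 0.00761883
SE(x̄_st) = √0.00761883 = 0.0872859

SE(x̄_st) ≈ 0.0873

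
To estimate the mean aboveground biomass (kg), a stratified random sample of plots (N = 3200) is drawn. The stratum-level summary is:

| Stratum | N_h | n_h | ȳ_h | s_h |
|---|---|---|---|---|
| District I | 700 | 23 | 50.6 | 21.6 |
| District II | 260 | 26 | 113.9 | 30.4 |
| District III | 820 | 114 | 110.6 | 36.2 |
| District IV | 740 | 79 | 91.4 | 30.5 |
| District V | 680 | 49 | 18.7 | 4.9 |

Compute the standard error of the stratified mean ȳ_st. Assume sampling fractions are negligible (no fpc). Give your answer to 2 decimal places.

V̂(ȳ_st) = Σ W_h² s_h²/n_h, with W_h = N_h/N and N = 3200:
  stratum District I: (700/3200)²·21.6²/23 = 0.970679
  stratum District II: (260/3200)²·30.4²/26 = 0.23465
  stratum District III: (820/3200)²·36.2²/114 = 0.754814
  stratum District IV: (740/3200)²·30.5²/79 = 0.629703
  stratum District V: (680/3200)²·4.9²/49 = 0.0221266
V̂(ȳ_st) = 2.61197
SE(ȳ_st) = √2.61197 = 1.61616

SE(ȳ_st) ≈ 1.62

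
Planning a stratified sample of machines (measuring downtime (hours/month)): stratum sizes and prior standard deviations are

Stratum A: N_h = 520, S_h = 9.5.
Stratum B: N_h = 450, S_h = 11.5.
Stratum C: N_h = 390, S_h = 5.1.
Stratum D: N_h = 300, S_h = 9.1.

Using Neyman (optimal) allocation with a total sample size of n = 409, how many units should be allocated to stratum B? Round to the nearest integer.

143

Neyman allocation: n_h = n · N_h S_h / Σ N_i S_i, with n = 409.
  stratum A: N_h·S_h = 520·9.5 = 4940.00
  stratum B: N_h·S_h = 450·11.5 = 5175.00
  stratum C: N_h·S_h = 390·5.1 = 1989.00
  stratum D: N_h·S_h = 300·9.1 = 2730.00
Σ N_h S_h = 14834.00
n for stratum B = 409·5175.00/14834.00 = 142.684 → 143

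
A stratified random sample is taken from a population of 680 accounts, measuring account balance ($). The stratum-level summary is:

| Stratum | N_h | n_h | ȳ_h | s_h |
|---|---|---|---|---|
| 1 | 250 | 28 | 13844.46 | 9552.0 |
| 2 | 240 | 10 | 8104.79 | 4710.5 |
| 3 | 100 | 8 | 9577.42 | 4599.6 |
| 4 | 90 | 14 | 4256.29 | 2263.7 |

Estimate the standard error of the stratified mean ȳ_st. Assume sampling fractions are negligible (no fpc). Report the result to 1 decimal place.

V̂(ȳ_st) = Σ W_h² s_h²/n_h, with W_h = N_h/N and N = 680:
  stratum 1: (250/680)²·9552.0²/28 = 440446
  stratum 2: (240/680)²·4710.5²/10 = 276400
  stratum 3: (100/680)²·4599.6²/8 = 57191.6
  stratum 4: (90/680)²·2263.7²/14 = 6411.75
V̂(ȳ_st) = 780450
SE(ȳ_st) = √780450 = 883.431

SE(ȳ_st) ≈ 883.4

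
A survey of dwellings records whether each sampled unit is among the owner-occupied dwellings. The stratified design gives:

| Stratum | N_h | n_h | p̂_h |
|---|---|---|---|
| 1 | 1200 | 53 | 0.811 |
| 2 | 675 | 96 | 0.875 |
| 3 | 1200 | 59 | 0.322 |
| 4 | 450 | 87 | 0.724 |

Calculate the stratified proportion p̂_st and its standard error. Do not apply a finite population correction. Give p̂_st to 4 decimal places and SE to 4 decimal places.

p̂_st ≈ 0.6457, SE ≈ 0.0293

N = 3525; stratum weights W_h = N_h/N.
p̂_st = Σ W_h p̂_h = (1200·0.811 + 675·0.875 + 1200·0.322 + 450·0.724)/3525 = 0.64568
V̂(p̂_st) = Σ W_h² p̂_h(1−p̂_h)/(n_h−1):
  stratum 1: (1200/3525)²·0.811·0.189/52 = 0.000341604
  stratum 2: (675/3525)²·0.875·0.125/95 = 4.22166e-05
  stratum 3: (1200/3525)²·0.322·0.678/58 = 0.000436216
  stratum 4: (450/3525)²·0.724·0.276/86 = 3.78666e-05
V̂(p̂_st) = 0.000857904; SE = √V̂ = 0.02929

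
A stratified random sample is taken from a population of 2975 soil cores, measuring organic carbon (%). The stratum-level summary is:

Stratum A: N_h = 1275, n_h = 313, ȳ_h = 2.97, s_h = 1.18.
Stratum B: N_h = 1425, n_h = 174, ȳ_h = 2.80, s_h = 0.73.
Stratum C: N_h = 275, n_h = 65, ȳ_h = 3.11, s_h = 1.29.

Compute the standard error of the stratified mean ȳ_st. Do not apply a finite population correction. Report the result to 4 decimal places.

V̂(ȳ_st) = Σ W_h² s_h²/n_h, with W_h = N_h/N and N = 2975:
  stratum A: (1275/2975)²·1.18²/313 = 0.000817083
  stratum B: (1425/2975)²·0.73²/174 = 0.000702671
  stratum C: (275/2975)²·1.29²/65 = 0.000218755
V̂(ȳ_st) = 0.00173851
SE(ȳ_st) = √0.00173851 = 0.0416954

SE(ȳ_st) ≈ 0.0417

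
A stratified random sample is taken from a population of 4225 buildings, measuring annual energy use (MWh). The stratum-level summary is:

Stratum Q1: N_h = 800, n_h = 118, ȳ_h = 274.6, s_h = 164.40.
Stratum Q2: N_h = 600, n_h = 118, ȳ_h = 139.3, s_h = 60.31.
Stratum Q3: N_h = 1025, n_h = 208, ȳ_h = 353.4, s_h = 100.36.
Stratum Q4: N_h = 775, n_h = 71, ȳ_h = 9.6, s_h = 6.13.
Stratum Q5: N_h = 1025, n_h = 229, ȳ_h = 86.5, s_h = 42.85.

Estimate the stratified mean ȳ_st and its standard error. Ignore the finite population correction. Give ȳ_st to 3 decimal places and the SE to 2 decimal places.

ȳ_st = Σ W_h ȳ_h = (800·274.6 + 600·139.3 + 1025·353.4 + 775·9.6 + 1025·86.5)/4225 = 180.25976
V̂(ȳ_st) = Σ W_h² s_h²/n_h, with W_h = N_h/N and N = 4225:
  stratum Q1: (800/4225)²·164.40²/118 = 8.21199
  stratum Q2: (600/4225)²·60.31²/118 = 0.62165
  stratum Q3: (1025/4225)²·100.36²/208 = 2.85005
  stratum Q4: (775/4225)²·6.13²/71 = 0.0178079
  stratum Q5: (1025/4225)²·42.85²/229 = 0.471911
V̂(ȳ_st) = 12.1734
SE(ȳ_st) = √12.1734 = 3.48904

ȳ_st ≈ 180.260, SE ≈ 3.49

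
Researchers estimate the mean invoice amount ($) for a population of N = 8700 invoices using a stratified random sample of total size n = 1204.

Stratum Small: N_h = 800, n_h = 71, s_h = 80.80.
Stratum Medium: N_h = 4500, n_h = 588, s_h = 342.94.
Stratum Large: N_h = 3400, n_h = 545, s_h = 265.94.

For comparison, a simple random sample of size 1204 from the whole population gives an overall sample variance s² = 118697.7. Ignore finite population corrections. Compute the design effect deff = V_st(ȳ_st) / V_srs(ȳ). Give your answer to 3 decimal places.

deff ≈ 0.752

V̂(ȳ_st) = Σ W_h² s_h²/n_h, with W_h = N_h/N and N = 8700:
  stratum Small: (800/8700)²·80.80²/71 = 0.77751
  stratum Medium: (4500/8700)²·342.94²/588 = 53.5113
  stratum Large: (3400/8700)²·265.94²/545 = 19.8194
V_st = 74.1082
V_srs = s²/n = 118697.7/1204 = 98.5861
deff = V_st / V_srs = 74.1082/98.5861 = 0.7517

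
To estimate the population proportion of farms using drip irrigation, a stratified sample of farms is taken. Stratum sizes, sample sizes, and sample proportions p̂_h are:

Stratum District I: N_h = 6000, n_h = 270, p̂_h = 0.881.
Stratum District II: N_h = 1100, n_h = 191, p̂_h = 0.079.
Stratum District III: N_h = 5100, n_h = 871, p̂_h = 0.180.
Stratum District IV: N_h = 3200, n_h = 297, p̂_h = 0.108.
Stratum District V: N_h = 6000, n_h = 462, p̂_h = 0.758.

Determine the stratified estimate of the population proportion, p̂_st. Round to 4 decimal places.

p̂_st ≈ 0.5226

N = 21400; stratum weights W_h = N_h/N.
p̂_st = Σ W_h p̂_h = (6000·0.881 + 1100·0.079 + 5100·0.180 + 3200·0.108 + 6000·0.758)/21400 = 0.52264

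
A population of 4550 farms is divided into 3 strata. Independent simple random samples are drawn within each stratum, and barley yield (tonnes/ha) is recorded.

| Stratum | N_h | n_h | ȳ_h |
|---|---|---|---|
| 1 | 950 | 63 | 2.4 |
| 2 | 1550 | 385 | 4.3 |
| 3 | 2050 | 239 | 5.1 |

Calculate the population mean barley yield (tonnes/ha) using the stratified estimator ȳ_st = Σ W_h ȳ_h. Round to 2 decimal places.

ȳ_st ≈ 4.26

N = Σ N_h = 4550. Stratum weights W_h = N_h/N.
ȳ_st = (950·2.4 + 1550·4.3 + 2050·5.1) / 4550 = 4.2637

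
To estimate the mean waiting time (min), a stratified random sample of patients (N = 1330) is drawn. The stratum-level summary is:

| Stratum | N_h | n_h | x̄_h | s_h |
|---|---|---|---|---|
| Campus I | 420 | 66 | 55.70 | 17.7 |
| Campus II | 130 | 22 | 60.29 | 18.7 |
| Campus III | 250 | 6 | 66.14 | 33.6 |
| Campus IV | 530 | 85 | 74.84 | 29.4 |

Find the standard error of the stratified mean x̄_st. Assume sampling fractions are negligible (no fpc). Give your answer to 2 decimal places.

V̂(x̄_st) = Σ W_h² s_h²/n_h, with W_h = N_h/N and N = 1330:
  stratum Campus I: (420/1330)²·17.7²/66 = 0.473367
  stratum Campus II: (130/1330)²·18.7²/22 = 0.15186
  stratum Campus III: (250/1330)²·33.6²/6 = 6.6482
  stratum Campus IV: (530/1330)²·29.4²/85 = 1.61482
V̂(x̄_st) = 8.88825
SE(x̄_st) = √8.88825 = 2.98132

SE(x̄_st) ≈ 2.98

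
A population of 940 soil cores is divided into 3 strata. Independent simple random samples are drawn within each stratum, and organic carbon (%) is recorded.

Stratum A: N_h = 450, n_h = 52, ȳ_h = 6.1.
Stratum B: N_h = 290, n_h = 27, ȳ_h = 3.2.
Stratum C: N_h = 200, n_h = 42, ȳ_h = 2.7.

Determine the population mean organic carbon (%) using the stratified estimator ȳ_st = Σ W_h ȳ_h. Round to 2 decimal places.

N = Σ N_h = 940. Stratum weights W_h = N_h/N.
ȳ_st = (450·6.1 + 290·3.2 + 200·2.7) / 940 = 4.4819

ȳ_st ≈ 4.48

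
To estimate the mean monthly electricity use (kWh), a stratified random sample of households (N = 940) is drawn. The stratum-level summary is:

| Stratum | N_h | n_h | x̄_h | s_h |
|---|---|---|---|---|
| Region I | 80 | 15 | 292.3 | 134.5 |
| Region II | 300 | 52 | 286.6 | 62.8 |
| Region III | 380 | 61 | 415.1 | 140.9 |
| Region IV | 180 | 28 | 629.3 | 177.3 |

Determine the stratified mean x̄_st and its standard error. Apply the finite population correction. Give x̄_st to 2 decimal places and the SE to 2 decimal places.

x̄_st ≈ 404.66, SE ≈ 9.64

x̄_st = Σ W_h x̄_h = (80·292.3 + 300·286.6 + 380·415.1 + 180·629.3)/940 = 404.65532
V̂(x̄_st) = Σ W_h² (1 − n_h/N_h) s_h²/n_h, with W_h = N_h/N and N = 940:
  stratum Region I: (80/940)²·(1 − 15/80)·134.5²/15 = 7.09743
  stratum Region II: (300/940)²·(1 − 52/300)·62.8²/52 = 6.38606
  stratum Region III: (380/940)²·(1 − 61/380)·140.9²/61 = 44.6489
  stratum Region IV: (180/940)²·(1 − 28/180)·177.3²/28 = 34.7632
V̂(x̄_st) = 92.8956
SE(x̄_st) = √92.8956 = 9.63824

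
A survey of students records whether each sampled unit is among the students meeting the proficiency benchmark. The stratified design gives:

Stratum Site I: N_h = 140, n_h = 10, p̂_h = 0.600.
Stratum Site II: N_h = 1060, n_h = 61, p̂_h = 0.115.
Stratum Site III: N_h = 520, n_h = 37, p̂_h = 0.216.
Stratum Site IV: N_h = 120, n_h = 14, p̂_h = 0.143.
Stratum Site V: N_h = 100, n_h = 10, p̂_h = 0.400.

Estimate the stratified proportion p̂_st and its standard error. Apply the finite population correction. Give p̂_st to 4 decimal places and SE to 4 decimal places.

N = 1940; stratum weights W_h = N_h/N.
p̂_st = Σ W_h p̂_h = (140·0.600 + 1060·0.115 + 520·0.216 + 120·0.143 + 100·0.400)/1940 = 0.19349
V̂(p̂_st) = Σ W_h² (1 − n_h/N_h) p̂_h(1−p̂_h)/(n_h−1):
  stratum Site I: (140/1940)²·(1 − 10/140)·0.600·0.400/9 = 0.000128955
  stratum Site II: (1060/1940)²·(1 − 61/1060)·0.115·0.885/60 = 0.000477263
  stratum Site III: (520/1940)²·(1 − 37/520)·0.216·0.784/36 = 0.000313917
  stratum Site IV: (120/1940)²·(1 − 14/120)·0.143·0.857/13 = 3.18608e-05
  stratum Site V: (100/1940)²·(1 − 10/100)·0.400·0.600/9 = 6.37687e-05
V̂(p̂_st) = 0.00101576; SE = √V̂ = 0.031871

p̂_st ≈ 0.1935, SE ≈ 0.0319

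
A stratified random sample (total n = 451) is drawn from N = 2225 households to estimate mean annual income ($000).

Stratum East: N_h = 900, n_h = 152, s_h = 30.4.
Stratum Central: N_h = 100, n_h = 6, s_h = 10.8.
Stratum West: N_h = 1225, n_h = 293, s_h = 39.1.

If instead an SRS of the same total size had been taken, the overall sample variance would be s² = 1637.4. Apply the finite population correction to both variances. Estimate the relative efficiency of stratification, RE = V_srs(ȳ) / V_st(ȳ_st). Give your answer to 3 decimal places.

RE ≈ 1.400

V̂(ȳ_st) = Σ W_h² (1 − n_h/N_h) s_h²/n_h, with W_h = N_h/N and N = 2225:
  stratum East: (900/2225)²·(1 − 152/900)·30.4²/152 = 0.826776
  stratum Central: (100/2225)²·(1 − 6/100)·10.8²/6 = 0.0369117
  stratum West: (1225/2225)²·(1 − 293/1225)·39.1²/293 = 1.20331
V_st = 2.067
V_srs = (1 − 451/2225)·1637.4/451 = 2.89469
Relative efficiency = V_srs / V_st = 2.89469/2.067 = 1.4004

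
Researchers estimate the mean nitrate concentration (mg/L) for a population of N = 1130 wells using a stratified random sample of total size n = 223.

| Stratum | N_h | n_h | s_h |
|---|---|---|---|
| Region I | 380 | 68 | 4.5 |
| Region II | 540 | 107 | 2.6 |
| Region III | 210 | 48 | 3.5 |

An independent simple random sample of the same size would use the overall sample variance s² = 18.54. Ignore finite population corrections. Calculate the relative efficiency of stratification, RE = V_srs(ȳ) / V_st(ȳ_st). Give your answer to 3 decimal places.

RE ≈ 1.461

V̂(ȳ_st) = Σ W_h² s_h²/n_h, with W_h = N_h/N and N = 1130:
  stratum Region I: (380/1130)²·4.5²/68 = 0.0336765
  stratum Region II: (540/1130)²·2.6²/107 = 0.0144276
  stratum Region III: (210/1130)²·3.5²/48 = 0.00881407
V_st = 0.0569181
V_srs = s²/n = 18.54/223 = 0.083139
Relative efficiency = V_srs / V_st = 0.083139/0.0569181 = 1.4607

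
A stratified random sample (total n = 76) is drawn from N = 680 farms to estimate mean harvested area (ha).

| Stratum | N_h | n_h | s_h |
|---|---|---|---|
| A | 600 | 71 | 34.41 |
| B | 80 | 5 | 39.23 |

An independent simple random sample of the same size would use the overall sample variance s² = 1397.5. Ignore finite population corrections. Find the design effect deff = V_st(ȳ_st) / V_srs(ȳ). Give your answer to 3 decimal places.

deff ≈ 0.938

V̂(ȳ_st) = Σ W_h² s_h²/n_h, with W_h = N_h/N and N = 680:
  stratum A: (600/680)²·34.41²/71 = 12.9836
  stratum B: (80/680)²·39.23²/5 = 4.26019
V_st = 17.2438
V_srs = s²/n = 1397.5/76 = 18.3882
deff = V_st / V_srs = 17.2438/18.3882 = 0.9378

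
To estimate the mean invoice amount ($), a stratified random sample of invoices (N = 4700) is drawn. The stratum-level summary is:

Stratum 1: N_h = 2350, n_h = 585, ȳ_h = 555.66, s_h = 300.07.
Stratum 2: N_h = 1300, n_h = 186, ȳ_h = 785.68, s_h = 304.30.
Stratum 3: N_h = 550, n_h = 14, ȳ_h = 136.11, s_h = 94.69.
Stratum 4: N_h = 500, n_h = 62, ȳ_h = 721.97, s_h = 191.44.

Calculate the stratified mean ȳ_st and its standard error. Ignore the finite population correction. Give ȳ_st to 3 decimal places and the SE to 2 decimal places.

ȳ_st ≈ 587.879, SE ≈ 9.59

ȳ_st = Σ W_h ȳ_h = (2350·555.66 + 1300·785.68 + 550·136.11 + 500·721.97)/4700 = 587.87883
V̂(ȳ_st) = Σ W_h² s_h²/n_h, with W_h = N_h/N and N = 4700:
  stratum 1: (2350/4700)²·300.07²/585 = 38.4795
  stratum 2: (1300/4700)²·304.30²/186 = 38.0875
  stratum 3: (550/4700)²·94.69²/14 = 8.77021
  stratum 4: (500/4700)²·191.44²/62 = 6.68987
V̂(ȳ_st) = 92.027
SE(ȳ_st) = √92.027 = 9.59307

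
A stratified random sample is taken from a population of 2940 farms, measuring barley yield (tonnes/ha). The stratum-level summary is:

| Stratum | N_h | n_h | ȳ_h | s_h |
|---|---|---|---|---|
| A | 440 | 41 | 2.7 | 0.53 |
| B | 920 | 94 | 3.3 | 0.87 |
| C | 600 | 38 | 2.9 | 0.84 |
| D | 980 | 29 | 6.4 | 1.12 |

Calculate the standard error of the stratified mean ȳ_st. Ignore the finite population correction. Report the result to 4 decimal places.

V̂(ȳ_st) = Σ W_h² s_h²/n_h, with W_h = N_h/N and N = 2940:
  stratum A: (440/2940)²·0.53²/41 = 0.000153454
  stratum B: (920/2940)²·0.87²/94 = 0.000788482
  stratum C: (600/2940)²·0.84²/38 = 0.000773362
  stratum D: (980/2940)²·1.12²/29 = 0.00480613
V̂(ȳ_st) = 0.00652143
SE(ȳ_st) = √0.00652143 = 0.0807554

SE(ȳ_st) ≈ 0.0808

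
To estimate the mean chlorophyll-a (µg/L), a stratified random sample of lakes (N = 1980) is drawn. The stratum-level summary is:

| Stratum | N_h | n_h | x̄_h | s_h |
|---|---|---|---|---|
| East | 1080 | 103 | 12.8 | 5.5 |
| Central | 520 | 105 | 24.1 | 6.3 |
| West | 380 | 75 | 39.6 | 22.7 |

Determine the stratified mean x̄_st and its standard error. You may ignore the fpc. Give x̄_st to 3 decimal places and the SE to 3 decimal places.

x̄_st = Σ W_h x̄_h = (1080·12.8 + 520·24.1 + 380·39.6)/1980 = 20.91111
V̂(x̄_st) = Σ W_h² s_h²/n_h, with W_h = N_h/N and N = 1980:
  stratum East: (1080/1980)²·5.5²/103 = 0.0873786
  stratum Central: (520/1980)²·6.3²/105 = 0.0260716
  stratum West: (380/1980)²·22.7²/75 = 0.253062
V̂(x̄_st) = 0.366512
SE(x̄_st) = √0.366512 = 0.605403

x̄_st ≈ 20.911, SE ≈ 0.605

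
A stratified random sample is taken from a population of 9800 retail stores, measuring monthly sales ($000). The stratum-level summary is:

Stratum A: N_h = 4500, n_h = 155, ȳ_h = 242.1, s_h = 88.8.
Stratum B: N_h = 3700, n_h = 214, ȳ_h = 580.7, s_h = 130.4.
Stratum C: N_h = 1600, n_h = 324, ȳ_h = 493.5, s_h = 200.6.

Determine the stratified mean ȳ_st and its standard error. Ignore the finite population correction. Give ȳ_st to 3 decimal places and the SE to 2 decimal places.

ȳ_st ≈ 410.984, SE ≈ 5.04

ȳ_st = Σ W_h ȳ_h = (4500·242.1 + 3700·580.7 + 1600·493.5)/9800 = 410.98367
V̂(ȳ_st) = Σ W_h² s_h²/n_h, with W_h = N_h/N and N = 9800:
  stratum A: (4500/9800)²·88.8²/155 = 10.7267
  stratum B: (3700/9800)²·130.4²/214 = 11.3264
  stratum C: (1600/9800)²·200.6²/324 = 3.31058
V̂(ȳ_st) = 25.3637
SE(ȳ_st) = √25.3637 = 5.03624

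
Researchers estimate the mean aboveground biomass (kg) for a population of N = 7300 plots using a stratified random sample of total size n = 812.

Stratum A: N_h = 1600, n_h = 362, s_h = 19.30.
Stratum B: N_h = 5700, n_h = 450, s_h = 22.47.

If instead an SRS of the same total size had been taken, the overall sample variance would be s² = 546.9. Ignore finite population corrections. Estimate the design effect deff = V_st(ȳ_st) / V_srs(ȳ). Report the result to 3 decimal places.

deff ≈ 1.089

V̂(ȳ_st) = Σ W_h² s_h²/n_h, with W_h = N_h/N and N = 7300:
  stratum A: (1600/7300)²·19.30²/362 = 0.0494311
  stratum B: (5700/7300)²·22.47²/450 = 0.684065
V_st = 0.733496
V_srs = s²/n = 546.9/812 = 0.673522
deff = V_st / V_srs = 0.733496/0.673522 = 1.0890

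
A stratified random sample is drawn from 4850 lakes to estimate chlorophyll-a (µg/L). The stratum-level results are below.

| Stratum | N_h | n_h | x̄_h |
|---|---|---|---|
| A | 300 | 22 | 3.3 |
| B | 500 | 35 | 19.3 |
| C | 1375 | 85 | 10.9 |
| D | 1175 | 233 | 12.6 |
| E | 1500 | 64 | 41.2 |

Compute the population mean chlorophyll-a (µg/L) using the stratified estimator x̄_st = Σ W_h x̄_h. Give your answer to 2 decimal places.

N = Σ N_h = 4850. Stratum weights W_h = N_h/N.
x̄_st = (300·3.3 + 500·19.3 + 1375·10.9 + 1175·12.6 + 1500·41.2) / 4850 = 21.0789

x̄_st ≈ 21.08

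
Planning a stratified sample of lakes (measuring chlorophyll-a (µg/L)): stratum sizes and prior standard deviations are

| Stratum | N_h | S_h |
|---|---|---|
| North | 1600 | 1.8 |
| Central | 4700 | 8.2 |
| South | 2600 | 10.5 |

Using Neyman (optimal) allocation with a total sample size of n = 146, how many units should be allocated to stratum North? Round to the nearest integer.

6

Neyman allocation: n_h = n · N_h S_h / Σ N_i S_i, with n = 146.
  stratum North: N_h·S_h = 1600·1.8 = 2880.00
  stratum Central: N_h·S_h = 4700·8.2 = 38540.00
  stratum South: N_h·S_h = 2600·10.5 = 27300.00
Σ N_h S_h = 68720.00
n for stratum North = 146·2880.00/68720.00 = 6.119 → 6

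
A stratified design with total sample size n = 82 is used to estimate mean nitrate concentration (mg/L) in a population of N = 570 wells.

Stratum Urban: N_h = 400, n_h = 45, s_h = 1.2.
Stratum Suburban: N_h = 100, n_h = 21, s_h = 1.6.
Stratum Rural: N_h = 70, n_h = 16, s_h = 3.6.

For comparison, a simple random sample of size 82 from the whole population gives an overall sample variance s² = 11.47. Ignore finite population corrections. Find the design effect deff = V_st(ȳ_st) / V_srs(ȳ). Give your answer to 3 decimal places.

deff ≈ 0.227

V̂(ȳ_st) = Σ W_h² s_h²/n_h, with W_h = N_h/N and N = 570:
  stratum Urban: (400/570)²·1.2²/45 = 0.0157587
  stratum Suburban: (100/570)²·1.6²/21 = 0.00375207
  stratum Rural: (70/570)²·3.6²/16 = 0.0122161
V_st = 0.0317268
V_srs = s²/n = 11.47/82 = 0.139878
deff = V_st / V_srs = 0.0317268/0.139878 = 0.2268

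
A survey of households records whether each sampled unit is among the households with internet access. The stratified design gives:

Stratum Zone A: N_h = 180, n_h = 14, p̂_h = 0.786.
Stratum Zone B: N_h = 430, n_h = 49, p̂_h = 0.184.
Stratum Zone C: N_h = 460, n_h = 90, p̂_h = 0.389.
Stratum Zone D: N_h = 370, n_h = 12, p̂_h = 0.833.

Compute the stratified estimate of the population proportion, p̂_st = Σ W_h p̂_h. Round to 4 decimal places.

N = 1440; stratum weights W_h = N_h/N.
p̂_st = Σ W_h p̂_h = (180·0.786 + 430·0.184 + 460·0.389 + 370·0.833)/1440 = 0.49149

p̂_st ≈ 0.4915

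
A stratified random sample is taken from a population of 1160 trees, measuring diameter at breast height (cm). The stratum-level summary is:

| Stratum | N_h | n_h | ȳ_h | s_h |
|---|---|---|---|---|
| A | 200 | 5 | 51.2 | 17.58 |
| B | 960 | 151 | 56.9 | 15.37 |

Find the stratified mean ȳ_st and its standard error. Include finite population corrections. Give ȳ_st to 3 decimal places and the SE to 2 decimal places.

ȳ_st = Σ W_h ȳ_h = (200·51.2 + 960·56.9)/1160 = 55.91724
V̂(ȳ_st) = Σ W_h² (1 − n_h/N_h) s_h²/n_h, with W_h = N_h/N and N = 1160:
  stratum A: (200/1160)²·(1 − 5/200)·17.58²/5 = 1.7915
  stratum B: (960/1160)²·(1 − 151/960)·15.37²/151 = 0.902973
V̂(ȳ_st) = 2.69447
SE(ȳ_st) = √2.69447 = 1.64148

ȳ_st ≈ 55.917, SE ≈ 1.64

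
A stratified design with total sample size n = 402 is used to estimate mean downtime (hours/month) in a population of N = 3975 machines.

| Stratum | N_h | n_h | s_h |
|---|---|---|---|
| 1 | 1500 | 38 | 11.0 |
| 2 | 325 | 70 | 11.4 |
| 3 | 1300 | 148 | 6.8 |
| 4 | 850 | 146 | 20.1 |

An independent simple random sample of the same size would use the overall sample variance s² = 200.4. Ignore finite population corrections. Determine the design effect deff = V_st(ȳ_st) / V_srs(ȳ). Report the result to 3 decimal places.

deff ≈ 1.255

V̂(ȳ_st) = Σ W_h² s_h²/n_h, with W_h = N_h/N and N = 3975:
  stratum 1: (1500/3975)²·11.0²/38 = 0.45343
  stratum 2: (325/3975)²·11.4²/70 = 0.0124109
  stratum 3: (1300/3975)²·6.8²/148 = 0.0334171
  stratum 4: (850/3975)²·20.1²/146 = 0.126533
V_st = 0.62579
V_srs = s²/n = 200.4/402 = 0.498507
deff = V_st / V_srs = 0.62579/0.498507 = 1.2553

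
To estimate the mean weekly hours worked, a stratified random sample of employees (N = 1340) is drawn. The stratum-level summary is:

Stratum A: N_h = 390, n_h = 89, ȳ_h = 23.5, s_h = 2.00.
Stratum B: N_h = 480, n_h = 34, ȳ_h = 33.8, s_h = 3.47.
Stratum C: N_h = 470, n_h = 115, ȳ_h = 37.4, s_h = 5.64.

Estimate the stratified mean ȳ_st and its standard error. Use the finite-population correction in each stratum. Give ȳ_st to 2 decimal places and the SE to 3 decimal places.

ȳ_st ≈ 32.06, SE ≈ 0.266

ȳ_st = Σ W_h ȳ_h = (390·23.5 + 480·33.8 + 470·37.4)/1340 = 32.06493
V̂(ȳ_st) = Σ W_h² (1 − n_h/N_h) s_h²/n_h, with W_h = N_h/N and N = 1340:
  stratum A: (390/1340)²·(1 − 89/390)·2.00²/89 = 0.00293827
  stratum B: (480/1340)²·(1 − 34/480)·3.47²/34 = 0.0422228
  stratum C: (470/1340)²·(1 − 115/470)·5.64²/115 = 0.0257026
V̂(ȳ_st) = 0.0708636
SE(ȳ_st) = √0.0708636 = 0.266202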